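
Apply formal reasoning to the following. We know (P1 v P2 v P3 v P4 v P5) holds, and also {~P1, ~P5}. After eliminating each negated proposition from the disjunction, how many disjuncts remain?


Original disjuncts (5): P1, P2, P3, P4, P5
Negated (eliminate): ~P1, ~P5
Remaining disjuncts: P2, P3, P4
Count = 5 - 2 = 3

3


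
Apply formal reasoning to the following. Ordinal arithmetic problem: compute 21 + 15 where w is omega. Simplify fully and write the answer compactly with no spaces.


Compute 21 + 15.
Ordinal + is associative but NOT commutative; for finite n>0, n + w = w but w + n stays w+n.
Both operands finite; ordinal + agrees with natural +: 21 + 15 = 36.
Result = 36

36


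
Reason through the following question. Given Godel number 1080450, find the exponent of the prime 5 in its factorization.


Factorize 1080450 by dividing by 5 repeatedly.
Division steps: 5 divides 1080450 exactly 2 time(s).
Exponent of 5 = 2

2


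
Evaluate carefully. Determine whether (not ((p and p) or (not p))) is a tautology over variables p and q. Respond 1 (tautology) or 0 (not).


Check all 4 assignments:
p=0, q=0: 0
p=0, q=1: 0
p=1, q=0: 0
p=1, q=1: 0
Satisfying count = 0/4.
Tautology iff count = 4: no.

0


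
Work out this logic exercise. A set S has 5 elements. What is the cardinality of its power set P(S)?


The power set of a set with n elements has 2^n elements.
|P(S)| = 2^5 = 32

32


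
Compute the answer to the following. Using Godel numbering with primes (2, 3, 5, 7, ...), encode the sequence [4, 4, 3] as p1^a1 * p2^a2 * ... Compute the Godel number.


Encode each element as an exponent of the corresponding prime:
  2^4 = 16
  3^4 = 81
  5^3 = 125
Product = 16 * 81 * 125 = 162000

162000


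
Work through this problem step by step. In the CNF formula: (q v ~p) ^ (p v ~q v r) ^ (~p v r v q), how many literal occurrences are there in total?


Counting literals in each clause:
Clause 1: 2 literal(s)
Clause 2: 3 literal(s)
Clause 3: 3 literal(s)
Total = 8

8


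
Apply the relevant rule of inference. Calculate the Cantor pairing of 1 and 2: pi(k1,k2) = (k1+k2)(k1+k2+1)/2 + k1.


k1 + k2 = 3
(k1+k2)(k1+k2+1)/2 = 3 * 4 / 2 = 6
pi = 6 + 1 = 7

7


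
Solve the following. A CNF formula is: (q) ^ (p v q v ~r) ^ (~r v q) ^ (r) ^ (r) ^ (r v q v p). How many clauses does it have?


A CNF formula is a conjunction of clauses.
Clauses are separated by ^.
Counting the conjuncts: 6 clauses.

6


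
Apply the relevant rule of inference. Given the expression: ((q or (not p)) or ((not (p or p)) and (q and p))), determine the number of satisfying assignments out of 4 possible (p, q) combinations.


Check all 4 assignments:
p=0, q=0: 1
p=0, q=1: 1
p=1, q=0: 0
p=1, q=1: 1
Count of True = 3

3


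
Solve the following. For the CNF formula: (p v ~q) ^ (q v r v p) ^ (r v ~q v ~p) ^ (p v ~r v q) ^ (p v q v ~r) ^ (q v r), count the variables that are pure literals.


Check each variable for pure literal status:
p: mixed (not pure)
q: mixed (not pure)
r: mixed (not pure)
Pure literal count = 0

0


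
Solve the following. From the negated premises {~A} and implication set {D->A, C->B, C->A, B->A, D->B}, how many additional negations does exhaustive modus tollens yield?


Initial negated facts: {~A}
Apply modus tollens to closure:
  ~A and D->A  =>  ~D
  ~A and C->A  =>  ~C
  ~A and B->A  =>  ~B
Final negated: {~A, ~B, ~C, ~D}
New negations: {~B, ~C, ~D}
Count = 3

3


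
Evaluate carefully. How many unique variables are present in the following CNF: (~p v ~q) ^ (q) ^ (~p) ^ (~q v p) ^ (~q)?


Identify each variable that appears in the formula.
Variables found: p, q
Count = 2

2


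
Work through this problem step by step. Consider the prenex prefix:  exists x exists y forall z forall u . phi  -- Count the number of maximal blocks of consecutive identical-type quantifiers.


Quantifier-type sequence: E E A A  (A=forall, E=exists)
Group into maximal same-type runs:
  Ex2 | Ax2
Number of blocks = 2

2


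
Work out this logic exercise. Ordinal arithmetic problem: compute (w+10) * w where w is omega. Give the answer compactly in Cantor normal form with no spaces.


Compute (w+10) * w.
Ordinal * is associative and left-distributive over +, but NOT commutative; for finite n>1, n*w = w but w*n stays w*n.
(w+10) * w = sup{(w+10)*k : k<w} = sup{w*k+10} = w^2 (the +10 tail is absorbed in the limit).
Result = w^2

w^2


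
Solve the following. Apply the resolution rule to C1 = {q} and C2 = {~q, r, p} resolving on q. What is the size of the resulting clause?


Remove q from C1 and ~q from C2.
C1 remainder: {}
C2 remainder: {r, p}
Union (resolvent): {p, r}
Resolvent has 2 literal(s).

2


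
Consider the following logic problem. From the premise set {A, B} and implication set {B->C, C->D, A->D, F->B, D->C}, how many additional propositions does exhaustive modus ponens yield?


Initial facts: {A, B}
Apply modus ponens to closure:
  B and B->C  =>  C
  C and C->D  =>  D
Final known: {A, B, C, D}
New propositions: {C, D}
Count = 2

2


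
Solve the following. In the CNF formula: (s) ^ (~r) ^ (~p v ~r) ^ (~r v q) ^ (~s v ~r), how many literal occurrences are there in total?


Counting literals in each clause:
Clause 1: 1 literal(s)
Clause 2: 1 literal(s)
Clause 3: 2 literal(s)
Clause 4: 2 literal(s)
Clause 5: 2 literal(s)
Total = 8

8


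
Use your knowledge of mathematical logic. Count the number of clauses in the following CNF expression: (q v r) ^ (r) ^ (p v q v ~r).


A CNF formula is a conjunction of clauses.
Clauses are separated by ^.
Counting the conjuncts: 3 clauses.

3


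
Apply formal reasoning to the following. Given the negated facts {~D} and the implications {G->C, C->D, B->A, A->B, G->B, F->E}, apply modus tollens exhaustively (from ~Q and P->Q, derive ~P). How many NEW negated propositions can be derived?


Initial negated facts: {~D}
Apply modus tollens to closure:
  ~D and C->D  =>  ~C
  ~C and G->C  =>  ~G
Final negated: {~C, ~D, ~G}
New negations: {~C, ~G}
Count = 2

2


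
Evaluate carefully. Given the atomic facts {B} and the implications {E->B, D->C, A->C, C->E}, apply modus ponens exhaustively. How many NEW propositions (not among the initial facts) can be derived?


Initial facts: {B}
Apply modus ponens to closure:
  (no implication fires)
Final known: {B}
New propositions: {(none)}
Count = 0

0


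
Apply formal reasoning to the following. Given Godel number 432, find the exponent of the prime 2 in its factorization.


Factorize 432 by dividing by 2 repeatedly.
Division steps: 2 divides 432 exactly 4 time(s).
Exponent of 2 = 4

4


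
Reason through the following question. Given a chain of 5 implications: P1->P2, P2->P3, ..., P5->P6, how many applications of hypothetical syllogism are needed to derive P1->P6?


With 5 implications in a chain connecting 6 propositions:
P1->P2, P2->P3, ..., P5->P6
Steps needed = (number of implications) - 1 = 5 - 1 = 4

4


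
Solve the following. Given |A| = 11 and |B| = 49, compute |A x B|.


The Cartesian product A x B contains all ordered pairs (a, b).
|A x B| = |A| * |B| = 11 * 49 = 539

539


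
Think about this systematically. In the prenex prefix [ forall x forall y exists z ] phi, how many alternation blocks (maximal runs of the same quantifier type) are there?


Quantifier-type sequence: A A E  (A=forall, E=exists)
Group into maximal same-type runs:
  Ax2 | Ex1
Number of blocks = 2

2


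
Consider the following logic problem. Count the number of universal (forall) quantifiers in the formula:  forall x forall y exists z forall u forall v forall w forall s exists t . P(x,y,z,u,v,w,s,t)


Quantifier prefix: forall x forall y exists z forall u forall v forall w forall s exists t
Mark each quantifier type:
  U U E U U U U E
Universal count = 6, Existential count = 2
Asked for universal (forall) quantifiers: 6

6


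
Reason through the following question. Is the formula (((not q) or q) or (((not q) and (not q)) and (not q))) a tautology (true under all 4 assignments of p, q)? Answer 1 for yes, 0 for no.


Check all 4 assignments:
p=0, q=0: 1
p=0, q=1: 1
p=1, q=0: 1
p=1, q=1: 1
Satisfying count = 4/4.
Tautology iff count = 4: yes.

1


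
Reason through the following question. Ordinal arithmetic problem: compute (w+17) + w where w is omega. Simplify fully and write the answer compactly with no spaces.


Compute (w+17) + w.
Ordinal + is associative but NOT commutative; for finite n>0, n + w = w but w + n stays w+n.
(w+17) + w = w + (17+w) = w + w = w*2 (the finite tail 17 is absorbed by the right w).
Result = w*2

w*2


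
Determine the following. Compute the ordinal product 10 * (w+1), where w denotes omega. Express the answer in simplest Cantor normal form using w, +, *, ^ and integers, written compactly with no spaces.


Compute 10 * (w+1).
Ordinal * is associative and left-distributive over +, but NOT commutative; for finite n>1, n*w = w but w*n stays w*n.
By left-distributivity: 10 * (w+1) = 10*w + 10*1 = w + 10 = w+10.
Result = w+10

w+10


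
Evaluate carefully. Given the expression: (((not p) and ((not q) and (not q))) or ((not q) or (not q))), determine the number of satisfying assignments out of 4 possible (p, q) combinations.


Check all 4 assignments:
p=0, q=0: 1
p=0, q=1: 0
p=1, q=0: 1
p=1, q=1: 0
Count of True = 2

2


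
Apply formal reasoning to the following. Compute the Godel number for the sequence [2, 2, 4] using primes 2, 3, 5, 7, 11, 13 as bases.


Encode each element as an exponent of the corresponding prime:
  2^2 = 4
  3^2 = 9
  5^4 = 625
Product = 4 * 9 * 625 = 22500

22500


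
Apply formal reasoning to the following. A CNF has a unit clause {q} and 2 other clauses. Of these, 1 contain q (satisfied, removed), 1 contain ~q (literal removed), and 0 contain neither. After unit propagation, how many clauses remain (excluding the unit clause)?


Satisfied (removed): 1
Shortened (remain): 1
Unchanged (remain): 0
Remaining = 1 + 0 = 1

1


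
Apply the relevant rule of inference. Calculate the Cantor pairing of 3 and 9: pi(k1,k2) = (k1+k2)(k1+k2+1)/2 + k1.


k1 + k2 = 12
(k1+k2)(k1+k2+1)/2 = 12 * 13 / 2 = 78
pi = 78 + 3 = 81

81


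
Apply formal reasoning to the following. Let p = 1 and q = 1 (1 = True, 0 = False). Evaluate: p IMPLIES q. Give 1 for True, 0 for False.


p = 1, q = 1
Operation: p IMPLIES q
Evaluate: 1 IMPLIES 1 = 1

1


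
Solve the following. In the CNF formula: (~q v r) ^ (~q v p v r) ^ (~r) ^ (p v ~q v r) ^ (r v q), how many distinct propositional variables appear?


Identify each variable that appears in the formula.
Variables found: p, q, r
Count = 3

3


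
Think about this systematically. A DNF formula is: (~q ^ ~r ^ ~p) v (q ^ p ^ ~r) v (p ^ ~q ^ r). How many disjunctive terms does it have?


A DNF formula is a disjunction of terms (conjunctions).
Terms are separated by v.
Counting the disjuncts: 3 terms.

3


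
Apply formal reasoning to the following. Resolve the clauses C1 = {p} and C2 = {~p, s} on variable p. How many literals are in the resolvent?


Remove p from C1 and ~p from C2.
C1 remainder: {}
C2 remainder: {s}
Union (resolvent): {s}
Resolvent has 1 literal(s).

1


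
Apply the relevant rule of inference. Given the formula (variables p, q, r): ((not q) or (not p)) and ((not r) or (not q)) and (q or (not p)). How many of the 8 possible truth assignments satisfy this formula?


Evaluate all 8 assignments for p, q, r:
p=0, q=0, r=0: 1
p=0, q=0, r=1: 1
p=0, q=1, r=0: 1
p=0, q=1, r=1: 0
p=1, q=0, r=0: 0
p=1, q=0, r=1: 0
p=1, q=1, r=0: 0
p=1, q=1, r=1: 0
Satisfying count = 3

3


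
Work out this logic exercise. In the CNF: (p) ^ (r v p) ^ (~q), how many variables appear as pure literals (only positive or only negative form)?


Check each variable for pure literal status:
p: pure positive
q: pure negative
r: pure positive
Pure literal count = 3

3


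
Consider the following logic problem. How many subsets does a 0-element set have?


The power set of a set with n elements has 2^n elements.
|P(S)| = 2^0 = 1

1


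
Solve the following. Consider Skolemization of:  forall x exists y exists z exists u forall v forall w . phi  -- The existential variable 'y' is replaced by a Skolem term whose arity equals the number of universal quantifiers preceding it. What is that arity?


Quantifier prefix: forall x exists y exists z exists u forall v forall w
'y' is existentially quantified at position 2.
Universal variables preceding it: x
Skolem function arity = 1

1


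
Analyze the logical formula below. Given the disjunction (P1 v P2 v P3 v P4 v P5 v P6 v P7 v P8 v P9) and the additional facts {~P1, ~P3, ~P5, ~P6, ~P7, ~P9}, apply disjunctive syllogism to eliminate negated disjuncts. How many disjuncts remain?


Original disjuncts (9): P1, P2, P3, P4, P5, P6, P7, P8, P9
Negated (eliminate): ~P1, ~P3, ~P5, ~P6, ~P7, ~P9
Remaining disjuncts: P2, P4, P8
Count = 9 - 6 = 3

3


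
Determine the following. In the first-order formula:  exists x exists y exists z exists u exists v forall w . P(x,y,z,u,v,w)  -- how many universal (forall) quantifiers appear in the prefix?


Quantifier prefix: exists x exists y exists z exists u exists v forall w
Mark each quantifier type:
  E E E E E U
Universal count = 1, Existential count = 5
Asked for universal (forall) quantifiers: 1

1


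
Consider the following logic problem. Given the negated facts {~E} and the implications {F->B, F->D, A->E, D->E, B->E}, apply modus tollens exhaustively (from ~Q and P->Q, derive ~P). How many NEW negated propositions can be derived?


Initial negated facts: {~E}
Apply modus tollens to closure:
  ~E and A->E  =>  ~A
  ~E and D->E  =>  ~D
  ~E and B->E  =>  ~B
  ~B and F->B  =>  ~F
Final negated: {~A, ~B, ~D, ~E, ~F}
New negations: {~A, ~B, ~D, ~F}
Count = 4

4


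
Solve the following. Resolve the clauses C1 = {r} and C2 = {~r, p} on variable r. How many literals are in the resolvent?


Remove r from C1 and ~r from C2.
C1 remainder: {}
C2 remainder: {p}
Union (resolvent): {p}
Resolvent has 1 literal(s).

1


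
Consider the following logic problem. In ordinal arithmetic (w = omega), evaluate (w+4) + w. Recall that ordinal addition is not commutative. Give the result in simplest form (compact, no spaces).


Compute (w+4) + w.
Ordinal + is associative but NOT commutative; for finite n>0, n + w = w but w + n stays w+n.
(w+4) + w = w + (4+w) = w + w = w*2 (the finite tail 4 is absorbed by the right w).
Result = w*2

w*2


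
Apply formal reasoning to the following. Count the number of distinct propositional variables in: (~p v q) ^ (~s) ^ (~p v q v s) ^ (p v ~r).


Identify each variable that appears in the formula.
Variables found: p, q, r, s
Count = 4

4


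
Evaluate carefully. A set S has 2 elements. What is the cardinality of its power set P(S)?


The power set of a set with n elements has 2^n elements.
|P(S)| = 2^2 = 4

4


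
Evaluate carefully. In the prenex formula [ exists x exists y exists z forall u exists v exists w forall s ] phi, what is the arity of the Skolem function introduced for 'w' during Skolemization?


Quantifier prefix: exists x exists y exists z forall u exists v exists w forall s
'w' is existentially quantified at position 6.
Universal variables preceding it: u
Skolem function arity = 1

1


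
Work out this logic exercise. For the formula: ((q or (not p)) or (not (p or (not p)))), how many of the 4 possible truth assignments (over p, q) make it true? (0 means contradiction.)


Check all 4 assignments:
p=0, q=0: 1
p=0, q=1: 1
p=1, q=0: 0
p=1, q=1: 1
Count of True = 3

3


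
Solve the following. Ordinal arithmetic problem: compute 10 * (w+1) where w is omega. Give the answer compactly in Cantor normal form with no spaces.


Compute 10 * (w+1).
Ordinal * is associative and left-distributive over +, but NOT commutative; for finite n>1, n*w = w but w*n stays w*n.
By left-distributivity: 10 * (w+1) = 10*w + 10*1 = w + 10 = w+10.
Result = w+10

w+10


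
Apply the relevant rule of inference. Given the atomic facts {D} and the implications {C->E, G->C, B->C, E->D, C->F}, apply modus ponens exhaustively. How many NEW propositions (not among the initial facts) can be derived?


Initial facts: {D}
Apply modus ponens to closure:
  (no implication fires)
Final known: {D}
New propositions: {(none)}
Count = 0

0


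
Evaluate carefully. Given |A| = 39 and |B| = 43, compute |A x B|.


The Cartesian product A x B contains all ordered pairs (a, b).
|A x B| = |A| * |B| = 39 * 43 = 1677

1677


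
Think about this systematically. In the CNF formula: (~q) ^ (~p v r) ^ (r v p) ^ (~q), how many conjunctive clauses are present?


A CNF formula is a conjunction of clauses.
Clauses are separated by ^.
Counting the conjuncts: 4 clauses.

4


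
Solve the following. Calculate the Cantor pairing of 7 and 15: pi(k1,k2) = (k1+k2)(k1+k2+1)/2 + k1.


k1 + k2 = 22
(k1+k2)(k1+k2+1)/2 = 22 * 23 / 2 = 253
pi = 253 + 7 = 260

260


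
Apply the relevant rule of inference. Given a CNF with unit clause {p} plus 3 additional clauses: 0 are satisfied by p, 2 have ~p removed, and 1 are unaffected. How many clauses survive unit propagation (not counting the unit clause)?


Satisfied (removed): 0
Shortened (remain): 2
Unchanged (remain): 1
Remaining = 2 + 1 = 3

3


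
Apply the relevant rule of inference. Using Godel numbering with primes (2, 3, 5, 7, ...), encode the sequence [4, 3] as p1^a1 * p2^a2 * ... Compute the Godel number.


Encode each element as an exponent of the corresponding prime:
  2^4 = 16
  3^3 = 27
Product = 16 * 27 = 432

432


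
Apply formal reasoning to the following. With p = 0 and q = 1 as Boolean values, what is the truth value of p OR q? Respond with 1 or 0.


p = 0, q = 1
Operation: p OR q
Evaluate: 0 OR 1 = 1

1


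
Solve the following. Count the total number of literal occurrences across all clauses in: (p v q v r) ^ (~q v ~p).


Counting literals in each clause:
Clause 1: 3 literal(s)
Clause 2: 2 literal(s)
Total = 5

5


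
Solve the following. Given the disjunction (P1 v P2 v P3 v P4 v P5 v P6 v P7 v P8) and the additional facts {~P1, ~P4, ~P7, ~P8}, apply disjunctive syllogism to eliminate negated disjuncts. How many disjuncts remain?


Original disjuncts (8): P1, P2, P3, P4, P5, P6, P7, P8
Negated (eliminate): ~P1, ~P4, ~P7, ~P8
Remaining disjuncts: P2, P3, P5, P6
Count = 8 - 4 = 4

4


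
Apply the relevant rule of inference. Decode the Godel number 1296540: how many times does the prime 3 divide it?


Factorize 1296540 by dividing by 3 repeatedly.
Division steps: 3 divides 1296540 exactly 3 time(s).
Exponent of 3 = 3

3


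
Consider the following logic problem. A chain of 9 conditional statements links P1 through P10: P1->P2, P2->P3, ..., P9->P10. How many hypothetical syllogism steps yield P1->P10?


With 9 implications in a chain connecting 10 propositions:
P1->P2, P2->P3, ..., P9->P10
Steps needed = (number of implications) - 1 = 9 - 1 = 8

8


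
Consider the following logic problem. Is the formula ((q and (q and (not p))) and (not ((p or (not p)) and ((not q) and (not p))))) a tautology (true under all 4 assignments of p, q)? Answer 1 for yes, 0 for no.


Check all 4 assignments:
p=0, q=0: 0
p=0, q=1: 1
p=1, q=0: 0
p=1, q=1: 0
Satisfying count = 1/4.
Tautology iff count = 4: no.

0


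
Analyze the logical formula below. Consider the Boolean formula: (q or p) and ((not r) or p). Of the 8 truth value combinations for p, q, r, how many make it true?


Evaluate all 8 assignments for p, q, r:
p=0, q=0, r=0: 0
p=0, q=0, r=1: 0
p=0, q=1, r=0: 1
p=0, q=1, r=1: 0
p=1, q=0, r=0: 1
p=1, q=0, r=1: 1
p=1, q=1, r=0: 1
p=1, q=1, r=1: 1
Satisfying count = 5

5


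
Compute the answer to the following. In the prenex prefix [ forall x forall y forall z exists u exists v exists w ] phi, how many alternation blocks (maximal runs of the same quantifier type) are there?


Quantifier-type sequence: A A A E E E  (A=forall, E=exists)
Group into maximal same-type runs:
  Ax3 | Ex3
Number of blocks = 2

2


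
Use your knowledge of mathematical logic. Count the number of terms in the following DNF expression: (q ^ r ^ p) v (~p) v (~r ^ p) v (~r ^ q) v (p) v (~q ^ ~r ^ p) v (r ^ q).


A DNF formula is a disjunction of terms (conjunctions).
Terms are separated by v.
Counting the disjuncts: 7 terms.

7


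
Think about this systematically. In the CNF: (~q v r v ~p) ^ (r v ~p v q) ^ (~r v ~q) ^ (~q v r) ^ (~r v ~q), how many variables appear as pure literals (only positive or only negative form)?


Check each variable for pure literal status:
p: pure negative
q: mixed (not pure)
r: mixed (not pure)
Pure literal count = 1

1


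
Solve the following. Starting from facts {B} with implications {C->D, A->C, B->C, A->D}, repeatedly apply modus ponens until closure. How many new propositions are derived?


Initial facts: {B}
Apply modus ponens to closure:
  B and B->C  =>  C
  C and C->D  =>  D
Final known: {B, C, D}
New propositions: {C, D}
Count = 2

2


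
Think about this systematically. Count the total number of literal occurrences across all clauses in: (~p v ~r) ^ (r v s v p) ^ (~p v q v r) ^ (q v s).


Counting literals in each clause:
Clause 1: 2 literal(s)
Clause 2: 3 literal(s)
Clause 3: 3 literal(s)
Clause 4: 2 literal(s)
Total = 10

10


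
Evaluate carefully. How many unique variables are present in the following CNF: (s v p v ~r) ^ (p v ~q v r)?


Identify each variable that appears in the formula.
Variables found: p, q, r, s
Count = 4

4


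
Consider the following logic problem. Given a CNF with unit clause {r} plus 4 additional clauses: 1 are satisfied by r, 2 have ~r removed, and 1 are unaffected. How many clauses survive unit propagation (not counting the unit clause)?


Satisfied (removed): 1
Shortened (remain): 2
Unchanged (remain): 1
Remaining = 2 + 1 = 3

3


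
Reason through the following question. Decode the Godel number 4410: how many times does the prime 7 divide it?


Factorize 4410 by dividing by 7 repeatedly.
Division steps: 7 divides 4410 exactly 2 time(s).
Exponent of 7 = 2

2


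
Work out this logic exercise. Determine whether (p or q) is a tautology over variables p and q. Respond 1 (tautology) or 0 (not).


Check all 4 assignments:
p=0, q=0: 0
p=0, q=1: 1
p=1, q=0: 1
p=1, q=1: 1
Satisfying count = 3/4.
Tautology iff count = 4: no.

0


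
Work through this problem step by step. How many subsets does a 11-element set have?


The power set of a set with n elements has 2^n elements.
|P(S)| = 2^11 = 2048

2048


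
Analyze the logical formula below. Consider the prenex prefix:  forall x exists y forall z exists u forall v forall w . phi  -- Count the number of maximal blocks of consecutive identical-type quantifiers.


Quantifier-type sequence: A E A E A A  (A=forall, E=exists)
Group into maximal same-type runs:
  Ax1 | Ex1 | Ax1 | Ex1 | Ax2
Number of blocks = 5

5


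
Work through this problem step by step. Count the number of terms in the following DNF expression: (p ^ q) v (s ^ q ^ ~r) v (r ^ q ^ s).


A DNF formula is a disjunction of terms (conjunctions).
Terms are separated by v.
Counting the disjuncts: 3 terms.

3


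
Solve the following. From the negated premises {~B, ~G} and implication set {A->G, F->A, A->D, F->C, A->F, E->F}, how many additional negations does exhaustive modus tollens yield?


Initial negated facts: {~B, ~G}
Apply modus tollens to closure:
  ~G and A->G  =>  ~A
  ~A and F->A  =>  ~F
  ~F and E->F  =>  ~E
Final negated: {~A, ~B, ~E, ~F, ~G}
New negations: {~A, ~E, ~F}
Count = 3

3


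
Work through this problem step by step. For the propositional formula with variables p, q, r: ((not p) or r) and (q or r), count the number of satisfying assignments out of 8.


Evaluate all 8 assignments for p, q, r:
p=0, q=0, r=0: 0
p=0, q=0, r=1: 1
p=0, q=1, r=0: 1
p=0, q=1, r=1: 1
p=1, q=0, r=0: 0
p=1, q=0, r=1: 1
p=1, q=1, r=0: 0
p=1, q=1, r=1: 1
Satisfying count = 5

5


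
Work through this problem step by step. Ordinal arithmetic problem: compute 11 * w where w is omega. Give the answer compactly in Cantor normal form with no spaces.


Compute 11 * w.
Ordinal * is associative and left-distributive over +, but NOT commutative; for finite n>1, n*w = w but w*n stays w*n.
For finite n>0, n * w = sup{n*k : k<w} = w. So 11 * w = w.
Result = w

w


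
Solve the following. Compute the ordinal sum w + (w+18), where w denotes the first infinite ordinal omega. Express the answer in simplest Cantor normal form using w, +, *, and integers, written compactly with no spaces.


Compute w + (w+18).
Ordinal + is associative but NOT commutative; for finite n>0, n + w = w but w + n stays w+n.
w + (w+18) = (w+w) + 18 = w*2+18.
Result = w*2+18

w*2+18


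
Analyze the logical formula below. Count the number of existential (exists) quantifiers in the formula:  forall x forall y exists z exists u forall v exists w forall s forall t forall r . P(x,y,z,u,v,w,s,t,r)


Quantifier prefix: forall x forall y exists z exists u forall v exists w forall s forall t forall r
Mark each quantifier type:
  U U E E U E U U U
Universal count = 6, Existential count = 3
Asked for existential (exists) quantifiers: 3

3


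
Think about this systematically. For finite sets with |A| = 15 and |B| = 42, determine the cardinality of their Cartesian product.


The Cartesian product A x B contains all ordered pairs (a, b).
|A x B| = |A| * |B| = 15 * 42 = 630

630


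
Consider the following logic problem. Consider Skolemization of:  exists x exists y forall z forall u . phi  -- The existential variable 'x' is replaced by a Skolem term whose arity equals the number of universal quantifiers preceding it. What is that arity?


Quantifier prefix: exists x exists y forall z forall u
'x' is existentially quantified at position 1.
No universal quantifiers precede it.
Skolem function arity = 0 (a Skolem constant)

0


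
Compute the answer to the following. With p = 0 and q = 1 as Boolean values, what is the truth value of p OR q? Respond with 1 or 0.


p = 0, q = 1
Operation: p OR q
Evaluate: 0 OR 1 = 1

1


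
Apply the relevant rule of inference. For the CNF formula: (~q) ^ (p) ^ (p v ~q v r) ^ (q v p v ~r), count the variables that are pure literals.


Check each variable for pure literal status:
p: pure positive
q: mixed (not pure)
r: mixed (not pure)
Pure literal count = 1

1


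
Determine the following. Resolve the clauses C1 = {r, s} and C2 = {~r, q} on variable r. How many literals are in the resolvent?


Remove r from C1 and ~r from C2.
C1 remainder: {s}
C2 remainder: {q}
Union (resolvent): {q, s}
Resolvent has 2 literal(s).

2


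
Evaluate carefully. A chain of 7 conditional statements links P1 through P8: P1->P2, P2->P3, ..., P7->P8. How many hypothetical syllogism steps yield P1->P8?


With 7 implications in a chain connecting 8 propositions:
P1->P2, P2->P3, ..., P7->P8
Steps needed = (number of implications) - 1 = 7 - 1 = 6

6


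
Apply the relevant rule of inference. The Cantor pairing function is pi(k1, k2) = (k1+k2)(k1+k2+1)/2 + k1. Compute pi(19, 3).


k1 + k2 = 22
(k1+k2)(k1+k2+1)/2 = 22 * 23 / 2 = 253
pi = 253 + 19 = 272

272


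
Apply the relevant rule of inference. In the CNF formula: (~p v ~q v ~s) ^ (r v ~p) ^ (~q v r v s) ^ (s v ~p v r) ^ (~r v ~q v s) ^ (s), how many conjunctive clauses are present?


A CNF formula is a conjunction of clauses.
Clauses are separated by ^.
Counting the conjuncts: 6 clauses.

6


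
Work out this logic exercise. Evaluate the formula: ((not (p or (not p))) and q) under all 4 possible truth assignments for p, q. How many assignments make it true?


Check all 4 assignments:
p=0, q=0: 0
p=0, q=1: 0
p=1, q=0: 0
p=1, q=1: 0
Count of True = 0

0


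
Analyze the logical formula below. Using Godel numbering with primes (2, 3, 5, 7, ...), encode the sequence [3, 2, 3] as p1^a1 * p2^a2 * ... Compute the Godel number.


Encode each element as an exponent of the corresponding prime:
  2^3 = 8
  3^2 = 9
  5^3 = 125
Product = 8 * 9 * 125 = 9000

9000


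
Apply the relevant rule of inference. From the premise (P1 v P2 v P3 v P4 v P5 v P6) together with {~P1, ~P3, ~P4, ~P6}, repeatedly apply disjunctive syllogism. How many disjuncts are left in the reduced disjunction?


Original disjuncts (6): P1, P2, P3, P4, P5, P6
Negated (eliminate): ~P1, ~P3, ~P4, ~P6
Remaining disjuncts: P2, P5
Count = 6 - 4 = 2

2


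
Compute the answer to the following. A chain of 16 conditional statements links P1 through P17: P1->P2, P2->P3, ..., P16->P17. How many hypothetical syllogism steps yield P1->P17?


With 16 implications in a chain connecting 17 propositions:
P1->P2, P2->P3, ..., P16->P17
Steps needed = (number of implications) - 1 = 16 - 1 = 15

15


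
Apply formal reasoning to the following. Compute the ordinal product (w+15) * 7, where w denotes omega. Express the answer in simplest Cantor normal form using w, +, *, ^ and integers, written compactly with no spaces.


Compute (w+15) * 7.
Ordinal * is associative and left-distributive over +, but NOT commutative; for finite n>1, n*w = w but w*n stays w*n.
(w+15) * 7 = (w+15) repeated 7 times. Each intermediate +15 is absorbed by the following w; only the last survives: w*7+15.
Result = w*7+15

w*7+15


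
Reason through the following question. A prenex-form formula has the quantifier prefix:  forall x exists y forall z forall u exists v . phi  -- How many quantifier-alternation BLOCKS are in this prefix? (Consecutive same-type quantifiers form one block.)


Quantifier-type sequence: A E A A E  (A=forall, E=exists)
Group into maximal same-type runs:
  Ax1 | Ex1 | Ax2 | Ex1
Number of blocks = 4

4


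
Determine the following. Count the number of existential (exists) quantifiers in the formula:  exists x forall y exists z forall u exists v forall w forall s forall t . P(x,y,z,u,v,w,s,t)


Quantifier prefix: exists x forall y exists z forall u exists v forall w forall s forall t
Mark each quantifier type:
  E U E U E U U U
Universal count = 5, Existential count = 3
Asked for existential (exists) quantifiers: 3

3


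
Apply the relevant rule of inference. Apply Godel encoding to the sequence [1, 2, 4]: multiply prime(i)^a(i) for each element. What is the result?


Encode each element as an exponent of the corresponding prime:
  2^1 = 2
  3^2 = 9
  5^4 = 625
Product = 2 * 9 * 625 = 11250

11250


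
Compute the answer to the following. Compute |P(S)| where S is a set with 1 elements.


The power set of a set with n elements has 2^n elements.
|P(S)| = 2^1 = 2

2


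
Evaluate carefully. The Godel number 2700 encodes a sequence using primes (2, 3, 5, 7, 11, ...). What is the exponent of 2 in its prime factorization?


Factorize 2700 by dividing by 2 repeatedly.
Division steps: 2 divides 2700 exactly 2 time(s).
Exponent of 2 = 2

2


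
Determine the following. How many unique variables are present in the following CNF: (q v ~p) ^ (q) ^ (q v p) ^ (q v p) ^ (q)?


Identify each variable that appears in the formula.
Variables found: p, q
Count = 2

2


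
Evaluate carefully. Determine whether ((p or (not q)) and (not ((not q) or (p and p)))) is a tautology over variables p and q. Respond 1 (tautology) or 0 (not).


Check all 4 assignments:
p=0, q=0: 0
p=0, q=1: 0
p=1, q=0: 0
p=1, q=1: 0
Satisfying count = 0/4.
Tautology iff count = 4: no.

0


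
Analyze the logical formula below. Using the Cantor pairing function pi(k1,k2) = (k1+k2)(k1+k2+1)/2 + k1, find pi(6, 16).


k1 + k2 = 22
(k1+k2)(k1+k2+1)/2 = 22 * 23 / 2 = 253
pi = 253 + 6 = 259

259


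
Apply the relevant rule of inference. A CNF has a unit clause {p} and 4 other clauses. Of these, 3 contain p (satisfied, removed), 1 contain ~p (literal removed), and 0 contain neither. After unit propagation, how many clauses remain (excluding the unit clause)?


Satisfied (removed): 3
Shortened (remain): 1
Unchanged (remain): 0
Remaining = 1 + 0 = 1

1


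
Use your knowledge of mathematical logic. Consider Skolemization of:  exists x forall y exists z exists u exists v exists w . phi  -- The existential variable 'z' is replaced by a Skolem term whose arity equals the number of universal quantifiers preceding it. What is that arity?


Quantifier prefix: exists x forall y exists z exists u exists v exists w
'z' is existentially quantified at position 3.
Universal variables preceding it: y
Skolem function arity = 1

1


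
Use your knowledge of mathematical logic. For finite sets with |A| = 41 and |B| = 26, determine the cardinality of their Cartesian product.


The Cartesian product A x B contains all ordered pairs (a, b).
|A x B| = |A| * |B| = 41 * 26 = 1066

1066


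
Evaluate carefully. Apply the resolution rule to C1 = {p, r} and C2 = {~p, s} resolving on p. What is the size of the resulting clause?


Remove p from C1 and ~p from C2.
C1 remainder: {r}
C2 remainder: {s}
Union (resolvent): {r, s}
Resolvent has 2 literal(s).

2


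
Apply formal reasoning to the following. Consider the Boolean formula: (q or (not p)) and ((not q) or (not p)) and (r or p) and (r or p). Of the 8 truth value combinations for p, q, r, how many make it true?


Evaluate all 8 assignments for p, q, r:
p=0, q=0, r=0: 0
p=0, q=0, r=1: 1
p=0, q=1, r=0: 0
p=0, q=1, r=1: 1
p=1, q=0, r=0: 0
p=1, q=0, r=1: 0
p=1, q=1, r=0: 0
p=1, q=1, r=1: 0
Satisfying count = 2

2


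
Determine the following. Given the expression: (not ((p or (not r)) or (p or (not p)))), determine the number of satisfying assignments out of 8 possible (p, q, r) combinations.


Check all 8 assignments:
p=0, q=0, r=0: 0
p=0, q=0, r=1: 0
p=0, q=1, r=0: 0
p=0, q=1, r=1: 0
p=1, q=0, r=0: 0
p=1, q=0, r=1: 0
p=1, q=1, r=0: 0
p=1, q=1, r=1: 0
Count of True = 0

0


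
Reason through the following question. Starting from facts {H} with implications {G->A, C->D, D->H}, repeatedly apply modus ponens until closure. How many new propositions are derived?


Initial facts: {H}
Apply modus ponens to closure:
  (no implication fires)
Final known: {H}
New propositions: {(none)}
Count = 0

0


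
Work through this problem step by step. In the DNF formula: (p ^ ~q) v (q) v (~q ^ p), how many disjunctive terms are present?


A DNF formula is a disjunction of terms (conjunctions).
Terms are separated by v.
Counting the disjuncts: 3 terms.

3


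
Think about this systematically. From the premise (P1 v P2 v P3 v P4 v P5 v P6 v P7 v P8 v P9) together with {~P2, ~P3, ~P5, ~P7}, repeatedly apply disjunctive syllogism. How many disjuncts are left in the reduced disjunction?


Original disjuncts (9): P1, P2, P3, P4, P5, P6, P7, P8, P9
Negated (eliminate): ~P2, ~P3, ~P5, ~P7
Remaining disjuncts: P1, P4, P6, P8, P9
Count = 9 - 4 = 5

5


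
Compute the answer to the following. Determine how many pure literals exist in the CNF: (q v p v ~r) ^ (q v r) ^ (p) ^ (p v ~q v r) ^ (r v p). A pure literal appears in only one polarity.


Check each variable for pure literal status:
p: pure positive
q: mixed (not pure)
r: mixed (not pure)
Pure literal count = 1

1


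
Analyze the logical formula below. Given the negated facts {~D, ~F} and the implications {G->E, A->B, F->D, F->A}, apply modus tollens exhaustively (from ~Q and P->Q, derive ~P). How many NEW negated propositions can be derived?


Initial negated facts: {~D, ~F}
Apply modus tollens to closure:
  (no implication fires)
Final negated: {~D, ~F}
New negations: {(none)}
Count = 0

0


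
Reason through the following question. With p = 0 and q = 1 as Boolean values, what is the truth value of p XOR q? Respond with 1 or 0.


p = 0, q = 1
Operation: p XOR q
Evaluate: 0 XOR 1 = 1

1


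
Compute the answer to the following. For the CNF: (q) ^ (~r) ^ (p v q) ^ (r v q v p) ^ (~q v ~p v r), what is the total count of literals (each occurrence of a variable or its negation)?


Counting literals in each clause:
Clause 1: 1 literal(s)
Clause 2: 1 literal(s)
Clause 3: 2 literal(s)
Clause 4: 3 literal(s)
Clause 5: 3 literal(s)
Total = 10

10


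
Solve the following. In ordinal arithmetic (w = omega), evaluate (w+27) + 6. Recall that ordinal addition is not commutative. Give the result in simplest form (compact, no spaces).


Compute (w+27) + 6.
Ordinal + is associative but NOT commutative; for finite n>0, n + w = w but w + n stays w+n.
By associativity: (w+27) + 6 = w + (27+6) = w+33.
Result = w+33

w+33


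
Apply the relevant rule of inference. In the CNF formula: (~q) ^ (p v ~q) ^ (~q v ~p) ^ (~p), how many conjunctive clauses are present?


A CNF formula is a conjunction of clauses.
Clauses are separated by ^.
Counting the conjuncts: 4 clauses.

4


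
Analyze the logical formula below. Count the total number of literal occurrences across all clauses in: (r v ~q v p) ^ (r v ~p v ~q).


Counting literals in each clause:
Clause 1: 3 literal(s)
Clause 2: 3 literal(s)
Total = 6

6


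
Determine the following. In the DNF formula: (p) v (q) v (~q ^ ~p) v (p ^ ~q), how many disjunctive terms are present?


A DNF formula is a disjunction of terms (conjunctions).
Terms are separated by v.
Counting the disjuncts: 4 terms.

4


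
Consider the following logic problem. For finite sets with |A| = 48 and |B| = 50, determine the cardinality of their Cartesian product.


The Cartesian product A x B contains all ordered pairs (a, b).
|A x B| = |A| * |B| = 48 * 50 = 2400

2400


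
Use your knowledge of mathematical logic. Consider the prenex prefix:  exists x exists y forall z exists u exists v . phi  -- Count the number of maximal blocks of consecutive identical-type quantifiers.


Quantifier-type sequence: E E A E E  (A=forall, E=exists)
Group into maximal same-type runs:
  Ex2 | Ax1 | Ex2
Number of blocks = 3

3


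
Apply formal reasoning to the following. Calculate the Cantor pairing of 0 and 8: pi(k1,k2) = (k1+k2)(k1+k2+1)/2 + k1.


k1 + k2 = 8
(k1+k2)(k1+k2+1)/2 = 8 * 9 / 2 = 36
pi = 36 + 0 = 36

36


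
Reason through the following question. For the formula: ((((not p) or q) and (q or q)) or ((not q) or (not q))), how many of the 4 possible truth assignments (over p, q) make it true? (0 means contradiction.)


Check all 4 assignments:
p=0, q=0: 1
p=0, q=1: 1
p=1, q=0: 1
p=1, q=1: 1
Count of True = 4

4


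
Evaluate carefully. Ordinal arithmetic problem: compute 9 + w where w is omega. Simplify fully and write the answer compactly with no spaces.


Compute 9 + w.
Ordinal + is associative but NOT commutative; for finite n>0, n + w = w but w + n stays w+n.
Any finite left addend is absorbed by w on the right: 9 + w = w.
Result = w

w


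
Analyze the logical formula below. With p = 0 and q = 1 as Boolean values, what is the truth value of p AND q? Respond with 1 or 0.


p = 0, q = 1
Operation: p AND q
Evaluate: 0 AND 1 = 0

0


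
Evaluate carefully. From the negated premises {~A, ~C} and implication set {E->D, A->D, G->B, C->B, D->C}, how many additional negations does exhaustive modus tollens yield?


Initial negated facts: {~A, ~C}
Apply modus tollens to closure:
  ~C and D->C  =>  ~D
  ~D and E->D  =>  ~E
Final negated: {~A, ~C, ~D, ~E}
New negations: {~D, ~E}
Count = 2

2


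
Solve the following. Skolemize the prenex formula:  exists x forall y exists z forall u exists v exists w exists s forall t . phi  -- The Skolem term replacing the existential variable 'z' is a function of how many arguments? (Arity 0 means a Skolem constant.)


Quantifier prefix: exists x forall y exists z forall u exists v exists w exists s forall t
'z' is existentially quantified at position 3.
Universal variables preceding it: y
Skolem function arity = 1

1


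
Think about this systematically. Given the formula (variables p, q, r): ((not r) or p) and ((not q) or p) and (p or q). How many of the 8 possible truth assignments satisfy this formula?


Evaluate all 8 assignments for p, q, r:
p=0, q=0, r=0: 0
p=0, q=0, r=1: 0
p=0, q=1, r=0: 0
p=0, q=1, r=1: 0
p=1, q=0, r=0: 1
p=1, q=0, r=1: 1
p=1, q=1, r=0: 1
p=1, q=1, r=1: 1
Satisfying count = 4

4
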